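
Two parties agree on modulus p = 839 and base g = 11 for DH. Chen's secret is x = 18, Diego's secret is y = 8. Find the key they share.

Chen sends A = g^x mod p = 11^18 mod 839.
11^1 ≡ 11 (mod 839)
11^2 = (11^1)^2 ≡ 11^2 = 121 ≡ 121 (mod 839)
11^4 = (11^2)^2 ≡ 121^2 = 14641 ≡ 378 (mod 839)
11^8 = (11^4)^2 ≡ 378^2 = 142884 ≡ 254 (mod 839)
11^16 = (11^8)^2 ≡ 254^2 = 64516 ≡ 752 (mod 839)
11^18 = 11^16 · 11^2 ≡ 752 · 121 ≡ 380 (mod 839).
So A = 380. Diego then computes K = A^y mod p = 380^8 mod 839.
380^1 ≡ 380 (mod 839)
380^2 = (380^1)^2 ≡ 380^2 = 144400 ≡ 92 (mod 839)
380^4 = (380^2)^2 ≡ 92^2 = 8464 ≡ 74 (mod 839)
380^8 = (380^4)^2 ≡ 74^2 = 5476 ≡ 442 (mod 839)

442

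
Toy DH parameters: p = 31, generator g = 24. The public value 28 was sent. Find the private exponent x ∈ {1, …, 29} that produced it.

Try successive powers of 24 modulo 31:
24^1 ≡ 24
24^2 ≡ 18
24^3 ≡ 29
24^4 ≡ 14
24^5 ≡ 26
24^6 ≡ 4
24^7 ≡ 3
24^8 ≡ 10
24^9 ≡ 23
24^10 ≡ 25
24^11 ≡ 11
24^12 ≡ 16
24^13 ≡ 12
24^14 ≡ 9
24^15 ≡ 30
24^16 ≡ 7
24^17 ≡ 13
24^18 ≡ 2
24^19 ≡ 17
24^20 ≡ 5
24^21 ≡ 27
24^22 ≡ 28
Found: x = 22.

22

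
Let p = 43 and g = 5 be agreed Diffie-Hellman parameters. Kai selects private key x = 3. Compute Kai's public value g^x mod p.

39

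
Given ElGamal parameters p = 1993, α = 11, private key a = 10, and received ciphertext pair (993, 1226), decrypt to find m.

1938

Shared mask s = c₁^a mod p = 993^10 mod 1993.
993^1 ≡ 993 (mod 1993)
993^2 = (993^1)^2 ≡ 993^2 = 986049 ≡ 1507 (mod 1993)
993^4 = (993^2)^2 ≡ 1507^2 = 2271049 ≡ 1022 (mod 1993)
993^8 = (993^4)^2 ≡ 1022^2 = 1044484 ≡ 152 (mod 1993)
993^10 = 993^8 · 993^2 ≡ 152 · 1507 ≡ 1862 (mod 1993).
So s = 1862; s⁻¹ ≡ 1780 (mod 1993).
m = c₂ · s⁻¹ mod 1993 = 1226 · 1780 mod 1993 = 1938.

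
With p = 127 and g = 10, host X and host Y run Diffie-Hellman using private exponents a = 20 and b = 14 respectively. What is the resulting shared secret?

107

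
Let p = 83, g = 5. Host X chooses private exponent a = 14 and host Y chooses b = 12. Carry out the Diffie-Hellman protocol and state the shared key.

44

Host Y sends B = g^b mod p = 5^12 mod 83.
5^1 ≡ 5 (mod 83)
5^2 = (5^1)^2 ≡ 5^2 = 25 ≡ 25 (mod 83)
5^4 = (5^2)^2 ≡ 25^2 = 625 ≡ 44 (mod 83)
5^8 = (5^4)^2 ≡ 44^2 = 1936 ≡ 27 (mod 83)
5^12 = 5^8 · 5^4 ≡ 27 · 44 ≡ 26 (mod 83).
So B = 26. Host X then computes K = B^a mod p = 26^14 mod 83.
26^1 ≡ 26 (mod 83)
26^2 = (26^1)^2 ≡ 26^2 = 676 ≡ 12 (mod 83)
26^4 = (26^2)^2 ≡ 12^2 = 144 ≡ 61 (mod 83)
26^8 = (26^4)^2 ≡ 61^2 = 3721 ≡ 69 (mod 83)
26^14 = 26^8 · 26^4 · 26^2 ≡ 69 · 61 · 12 ≡ 44 (mod 83).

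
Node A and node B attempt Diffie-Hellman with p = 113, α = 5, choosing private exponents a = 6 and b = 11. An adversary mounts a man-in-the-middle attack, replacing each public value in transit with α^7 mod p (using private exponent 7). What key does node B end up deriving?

Node B receives an adversary's public value M = 5^7 mod 113 instead of the honest one.
5^1 ≡ 5 (mod 113)
5^2 = (5^1)^2 ≡ 5^2 = 25 ≡ 25 (mod 113)
5^4 = (5^2)^2 ≡ 25^2 = 625 ≡ 60 (mod 113)
5^7 = 5^4 · 5^2 · 5^1 ≡ 60 · 25 · 5 ≡ 42 (mod 113).
So M = 42. Node B computes K = M^11 mod 113.
42^1 ≡ 42 (mod 113)
42^2 = (42^1)^2 ≡ 42^2 = 1764 ≡ 69 (mod 113)
42^4 = (42^2)^2 ≡ 69^2 = 4761 ≡ 15 (mod 113)
42^8 = (42^4)^2 ≡ 15^2 = 225 ≡ 112 (mod 113)
42^11 = 42^8 · 42^2 · 42^1 ≡ 112 · 69 · 42 ≡ 40 (mod 113).

40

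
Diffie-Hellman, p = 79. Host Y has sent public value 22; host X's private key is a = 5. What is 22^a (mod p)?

Shared key K = 22^5 mod 79.
22^1 ≡ 22 (mod 79)
22^2 = (22^1)^2 ≡ 22^2 = 484 ≡ 10 (mod 79)
22^4 = (22^2)^2 ≡ 10^2 = 100 ≡ 21 (mod 79)
22^5 = 22^4 · 22^1 ≡ 21 · 22 ≡ 67 (mod 79).

67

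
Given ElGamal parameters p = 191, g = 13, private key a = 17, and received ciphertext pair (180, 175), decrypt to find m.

165

Shared mask s = c₁^a mod p = 180^17 mod 191.
180^1 ≡ 180 (mod 191)
180^2 = (180^1)^2 ≡ 180^2 = 32400 ≡ 121 (mod 191)
180^4 = (180^2)^2 ≡ 121^2 = 14641 ≡ 125 (mod 191)
180^8 = (180^4)^2 ≡ 125^2 = 15625 ≡ 154 (mod 191)
180^16 = (180^8)^2 ≡ 154^2 = 23716 ≡ 32 (mod 191)
180^17 = 180^16 · 180^1 ≡ 32 · 180 ≡ 30 (mod 191).
So s = 30; s⁻¹ ≡ 121 (mod 191).
m = c₂ · s⁻¹ mod 191 = 175 · 121 mod 191 = 165.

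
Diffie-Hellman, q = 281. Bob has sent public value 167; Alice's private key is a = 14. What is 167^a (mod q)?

49

Shared key K = 167^14 mod 281.
167^1 ≡ 167 (mod 281)
167^2 = (167^1)^2 ≡ 167^2 = 27889 ≡ 70 (mod 281)
167^4 = (167^2)^2 ≡ 70^2 = 4900 ≡ 123 (mod 281)
167^8 = (167^4)^2 ≡ 123^2 = 15129 ≡ 236 (mod 281)
167^14 = 167^8 · 167^4 · 167^2 ≡ 236 · 123 · 70 ≡ 49 (mod 281).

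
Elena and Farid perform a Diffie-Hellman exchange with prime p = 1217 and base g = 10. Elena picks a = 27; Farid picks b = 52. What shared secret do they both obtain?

296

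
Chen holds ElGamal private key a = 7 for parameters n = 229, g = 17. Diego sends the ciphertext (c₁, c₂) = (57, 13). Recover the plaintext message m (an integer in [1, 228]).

207

Shared mask s = c₁^a mod n = 57^7 mod 229.
57^1 ≡ 57 (mod 229)
57^2 = (57^1)^2 ≡ 57^2 = 3249 ≡ 43 (mod 229)
57^4 = (57^2)^2 ≡ 43^2 = 1849 ≡ 17 (mod 229)
57^7 = 57^4 · 57^2 · 57^1 ≡ 17 · 43 · 57 ≡ 218 (mod 229).
So s = 218; s⁻¹ ≡ 104 (mod 229).
m = c₂ · s⁻¹ mod 229 = 13 · 104 mod 229 = 207.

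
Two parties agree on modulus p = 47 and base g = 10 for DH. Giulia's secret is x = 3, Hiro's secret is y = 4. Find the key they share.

Giulia sends A = g^x mod p = 10^3 mod 47.
10^1 ≡ 10 (mod 47)
10^2 = (10^1)^2 ≡ 10^2 = 100 ≡ 6 (mod 47)
10^3 = 10^2 · 10^1 ≡ 6 · 10 ≡ 13 (mod 47).
So A = 13. Hiro then computes K = A^y mod p = 13^4 mod 47.
13^1 ≡ 13 (mod 47)
13^2 = (13^1)^2 ≡ 13^2 = 169 ≡ 28 (mod 47)
13^4 = (13^2)^2 ≡ 28^2 = 784 ≡ 32 (mod 47)

32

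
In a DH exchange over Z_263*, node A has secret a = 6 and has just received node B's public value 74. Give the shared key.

62

Shared key K = 74^6 mod 263.
74^1 ≡ 74 (mod 263)
74^2 = (74^1)^2 ≡ 74^2 = 5476 ≡ 216 (mod 263)
74^4 = (74^2)^2 ≡ 216^2 = 46656 ≡ 105 (mod 263)
74^6 = 74^4 · 74^2 ≡ 105 · 216 ≡ 62 (mod 263).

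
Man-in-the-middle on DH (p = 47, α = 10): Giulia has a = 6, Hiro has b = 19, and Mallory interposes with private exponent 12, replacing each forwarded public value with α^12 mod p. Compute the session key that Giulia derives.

34

Giulia receives Mallory's public value M = 10^12 mod 47 instead of the honest one.
10^1 ≡ 10 (mod 47)
10^2 = (10^1)^2 ≡ 10^2 = 100 ≡ 6 (mod 47)
10^4 = (10^2)^2 ≡ 6^2 = 36 ≡ 36 (mod 47)
10^8 = (10^4)^2 ≡ 36^2 = 1296 ≡ 27 (mod 47)
10^12 = 10^8 · 10^4 ≡ 27 · 36 ≡ 32 (mod 47).
So M = 32. Giulia computes K = M^6 mod 47.
32^1 ≡ 32 (mod 47)
32^2 = (32^1)^2 ≡ 32^2 = 1024 ≡ 37 (mod 47)
32^4 = (32^2)^2 ≡ 37^2 = 1369 ≡ 6 (mod 47)
32^6 = 32^4 · 32^2 ≡ 6 · 37 ≡ 34 (mod 47).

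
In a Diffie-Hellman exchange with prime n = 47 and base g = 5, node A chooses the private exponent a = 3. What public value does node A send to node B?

Public value = 5^3 mod 47.
5^1 ≡ 5 (mod 47)
5^2 = (5^1)^2 ≡ 5^2 = 25 ≡ 25 (mod 47)
5^3 = 5^2 · 5^1 ≡ 25 · 5 ≡ 31 (mod 47).

31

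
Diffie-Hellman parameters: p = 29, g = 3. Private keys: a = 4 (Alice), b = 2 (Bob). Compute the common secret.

Bob sends B = g^b mod p = 3^2 mod 29.
3^1 ≡ 3 (mod 29)
3^2 = (3^1)^2 ≡ 3^2 = 9 ≡ 9 (mod 29)
So B = 9. Alice then computes K = B^a mod p = 9^4 mod 29.
9^1 ≡ 9 (mod 29)
9^2 = (9^1)^2 ≡ 9^2 = 81 ≡ 23 (mod 29)
9^4 = (9^2)^2 ≡ 23^2 = 529 ≡ 7 (mod 29)

7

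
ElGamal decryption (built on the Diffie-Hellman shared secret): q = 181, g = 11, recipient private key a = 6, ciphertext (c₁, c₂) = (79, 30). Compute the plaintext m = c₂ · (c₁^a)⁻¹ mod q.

146

Shared mask s = c₁^a mod q = 79^6 mod 181.
79^1 ≡ 79 (mod 181)
79^2 = (79^1)^2 ≡ 79^2 = 6241 ≡ 87 (mod 181)
79^4 = (79^2)^2 ≡ 87^2 = 7569 ≡ 148 (mod 181)
79^6 = 79^4 · 79^2 ≡ 148 · 87 ≡ 25 (mod 181).
So s = 25; s⁻¹ ≡ 29 (mod 181).
m = c₂ · s⁻¹ mod 181 = 30 · 29 mod 181 = 146.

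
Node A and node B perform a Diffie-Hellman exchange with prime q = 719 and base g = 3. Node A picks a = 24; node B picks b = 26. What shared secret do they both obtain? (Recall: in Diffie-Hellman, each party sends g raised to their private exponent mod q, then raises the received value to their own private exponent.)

708

Node B sends B = g^b mod q = 3^26 mod 719.
3^1 ≡ 3 (mod 719)
3^2 = (3^1)^2 ≡ 3^2 = 9 ≡ 9 (mod 719)
3^4 = (3^2)^2 ≡ 9^2 = 81 ≡ 81 (mod 719)
3^8 = (3^4)^2 ≡ 81^2 = 6561 ≡ 90 (mod 719)
3^16 = (3^8)^2 ≡ 90^2 = 8100 ≡ 191 (mod 719)
3^26 = 3^16 · 3^8 · 3^2 ≡ 191 · 90 · 9 ≡ 125 (mod 719).
So B = 125. Node A then computes K = B^a mod q = 125^24 mod 719.
125^1 ≡ 125 (mod 719)
125^2 = (125^1)^2 ≡ 125^2 = 15625 ≡ 526 (mod 719)
125^4 = (125^2)^2 ≡ 526^2 = 276676 ≡ 580 (mod 719)
125^8 = (125^4)^2 ≡ 580^2 = 336400 ≡ 627 (mod 719)
125^16 = (125^8)^2 ≡ 627^2 = 393129 ≡ 555 (mod 719)
125^24 = 125^16 · 125^8 ≡ 555 · 627 ≡ 708 (mod 719).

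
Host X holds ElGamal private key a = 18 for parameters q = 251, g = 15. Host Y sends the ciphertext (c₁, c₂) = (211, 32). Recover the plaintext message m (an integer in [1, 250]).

128

Shared mask s = c₁^a mod q = 211^18 mod 251.
211^1 ≡ 211 (mod 251)
211^2 = (211^1)^2 ≡ 211^2 = 44521 ≡ 94 (mod 251)
211^4 = (211^2)^2 ≡ 94^2 = 8836 ≡ 51 (mod 251)
211^8 = (211^4)^2 ≡ 51^2 = 2601 ≡ 91 (mod 251)
211^16 = (211^8)^2 ≡ 91^2 = 8281 ≡ 249 (mod 251)
211^18 = 211^16 · 211^2 ≡ 249 · 94 ≡ 63 (mod 251).
So s = 63; s⁻¹ ≡ 4 (mod 251).
m = c₂ · s⁻¹ mod 251 = 32 · 4 mod 251 = 128.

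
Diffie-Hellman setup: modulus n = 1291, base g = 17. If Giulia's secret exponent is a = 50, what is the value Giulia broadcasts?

1241

Public value = 17^50 (mod 1291).
17^1 ≡ 17 (mod 1291)
17^2 = (17^1)^2 ≡ 17^2 = 289 ≡ 289 (mod 1291)
17^4 = (17^2)^2 ≡ 289^2 = 83521 ≡ 897 (mod 1291)
17^8 = (17^4)^2 ≡ 897^2 = 804609 ≡ 316 (mod 1291)
17^16 = (17^8)^2 ≡ 316^2 = 99856 ≡ 449 (mod 1291)
17^32 = (17^16)^2 ≡ 449^2 = 201601 ≡ 205 (mod 1291)
17^50 = 17^32 · 17^16 · 17^2 ≡ 205 · 449 · 289 ≡ 1241 (mod 1291).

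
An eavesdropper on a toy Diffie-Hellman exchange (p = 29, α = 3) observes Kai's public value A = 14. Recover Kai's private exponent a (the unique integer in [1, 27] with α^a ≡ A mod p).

25

Try successive powers of 3 modulo 29:
3^1 ≡ 3
3^2 ≡ 9
3^3 ≡ 27
3^4 ≡ 23
3^5 ≡ 11
3^6 ≡ 4
3^7 ≡ 12
3^8 ≡ 7
3^9 ≡ 21
3^10 ≡ 5
3^11 ≡ 15
3^12 ≡ 16
3^13 ≡ 19
3^14 ≡ 28
3^15 ≡ 26
3^16 ≡ 20
3^17 ≡ 2
3^18 ≡ 6
3^19 ≡ 18
3^20 ≡ 25
3^21 ≡ 17
3^22 ≡ 22
3^23 ≡ 8
3^24 ≡ 24
3^25 ≡ 14
Found: a = 25.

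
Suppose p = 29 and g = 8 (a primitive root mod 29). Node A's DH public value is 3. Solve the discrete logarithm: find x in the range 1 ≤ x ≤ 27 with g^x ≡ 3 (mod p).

Try successive powers of 8 modulo 29:
8^1 ≡ 8
8^2 ≡ 6
8^3 ≡ 19
8^4 ≡ 7
8^5 ≡ 27
8^6 ≡ 13
8^7 ≡ 17
8^8 ≡ 20
8^9 ≡ 15
8^10 ≡ 4
8^11 ≡ 3
Found: x = 11.

11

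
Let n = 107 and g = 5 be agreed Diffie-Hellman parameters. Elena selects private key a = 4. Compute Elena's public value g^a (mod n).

90

Public value = 5^4 (mod 107).
5^1 ≡ 5 (mod 107)
5^2 = (5^1)^2 ≡ 5^2 = 25 ≡ 25 (mod 107)
5^4 = (5^2)^2 ≡ 25^2 = 625 ≡ 90 (mod 107)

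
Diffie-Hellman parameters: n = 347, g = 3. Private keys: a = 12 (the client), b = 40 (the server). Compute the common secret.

The client sends A = g^a mod n = 3^12 mod 347.
3^1 ≡ 3 (mod 347)
3^2 = (3^1)^2 ≡ 3^2 = 9 ≡ 9 (mod 347)
3^4 = (3^2)^2 ≡ 9^2 = 81 ≡ 81 (mod 347)
3^8 = (3^4)^2 ≡ 81^2 = 6561 ≡ 315 (mod 347)
3^12 = 3^8 · 3^4 ≡ 315 · 81 ≡ 184 (mod 347).
So A = 184. The server then computes K = A^b mod n = 184^40 mod 347.
184^1 ≡ 184 (mod 347)
184^2 = (184^1)^2 ≡ 184^2 = 33856 ≡ 197 (mod 347)
184^4 = (184^2)^2 ≡ 197^2 = 38809 ≡ 292 (mod 347)
184^8 = (184^4)^2 ≡ 292^2 = 85264 ≡ 249 (mod 347)
184^16 = (184^8)^2 ≡ 249^2 = 62001 ≡ 235 (mod 347)
184^32 = (184^16)^2 ≡ 235^2 = 55225 ≡ 52 (mod 347)
184^40 = 184^32 · 184^8 ≡ 52 · 249 ≡ 109 (mod 347).

109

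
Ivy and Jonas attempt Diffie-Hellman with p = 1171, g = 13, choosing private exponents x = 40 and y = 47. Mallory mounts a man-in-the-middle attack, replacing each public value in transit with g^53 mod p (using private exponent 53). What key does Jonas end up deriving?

Jonas receives Mallory's public value M = 13^53 mod 1171 instead of the honest one.
13^1 ≡ 13 (mod 1171)
13^2 = (13^1)^2 ≡ 13^2 = 169 ≡ 169 (mod 1171)
13^4 = (13^2)^2 ≡ 169^2 = 28561 ≡ 457 (mod 1171)
13^8 = (13^4)^2 ≡ 457^2 = 208849 ≡ 411 (mod 1171)
13^16 = (13^8)^2 ≡ 411^2 = 168921 ≡ 297 (mod 1171)
13^32 = (13^16)^2 ≡ 297^2 = 88209 ≡ 384 (mod 1171)
13^53 = 13^32 · 13^16 · 13^4 · 13^1 ≡ 384 · 297 · 457 · 13 ≡ 1003 (mod 1171).
So M = 1003. Jonas computes K = M^47 mod 1171.
1003^1 ≡ 1003 (mod 1171)
1003^2 = (1003^1)^2 ≡ 1003^2 = 1006009 ≡ 120 (mod 1171)
1003^4 = (1003^2)^2 ≡ 120^2 = 14400 ≡ 348 (mod 1171)
1003^8 = (1003^4)^2 ≡ 348^2 = 121104 ≡ 491 (mod 1171)
1003^16 = (1003^8)^2 ≡ 491^2 = 241081 ≡ 1026 (mod 1171)
1003^32 = (1003^16)^2 ≡ 1026^2 = 1052676 ≡ 1118 (mod 1171)
1003^47 = 1003^32 · 1003^8 · 1003^4 · 1003^2 · 1003^1 ≡ 1118 · 491 · 348 · 120 · 1003 ≡ 951 (mod 1171).

951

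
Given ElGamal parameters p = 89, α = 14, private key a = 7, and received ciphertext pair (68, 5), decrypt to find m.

50

Shared mask s = c₁^a mod p = 68^7 mod 89.
68^1 ≡ 68 (mod 89)
68^2 = (68^1)^2 ≡ 68^2 = 4624 ≡ 85 (mod 89)
68^4 = (68^2)^2 ≡ 85^2 = 7225 ≡ 16 (mod 89)
68^7 = 68^4 · 68^2 · 68^1 ≡ 16 · 85 · 68 ≡ 9 (mod 89).
So s = 9; s⁻¹ ≡ 10 (mod 89).
m = c₂ · s⁻¹ mod 89 = 5 · 10 mod 89 = 50.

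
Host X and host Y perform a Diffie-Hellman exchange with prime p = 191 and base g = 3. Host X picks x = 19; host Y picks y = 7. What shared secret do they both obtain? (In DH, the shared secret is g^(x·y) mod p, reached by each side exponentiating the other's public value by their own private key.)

Host X sends A = g^x mod p = 3^19 mod 191.
3^1 ≡ 3 (mod 191)
3^2 = (3^1)^2 ≡ 3^2 = 9 ≡ 9 (mod 191)
3^4 = (3^2)^2 ≡ 9^2 = 81 ≡ 81 (mod 191)
3^8 = (3^4)^2 ≡ 81^2 = 6561 ≡ 67 (mod 191)
3^16 = (3^8)^2 ≡ 67^2 = 4489 ≡ 96 (mod 191)
3^19 = 3^16 · 3^2 · 3^1 ≡ 96 · 9 · 3 ≡ 109 (mod 191).
So A = 109. Host Y then computes K = A^y mod p = 109^7 mod 191.
109^1 ≡ 109 (mod 191)
109^2 = (109^1)^2 ≡ 109^2 = 11881 ≡ 39 (mod 191)
109^4 = (109^2)^2 ≡ 39^2 = 1521 ≡ 184 (mod 191)
109^7 = 109^4 · 109^2 · 109^1 ≡ 184 · 39 · 109 ≡ 39 (mod 191).

39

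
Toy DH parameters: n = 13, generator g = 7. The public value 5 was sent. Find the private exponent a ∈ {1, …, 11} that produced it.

Try successive powers of 7 modulo 13:
7^1 ≡ 7
7^2 ≡ 10
7^3 ≡ 5
Found: a = 3.

3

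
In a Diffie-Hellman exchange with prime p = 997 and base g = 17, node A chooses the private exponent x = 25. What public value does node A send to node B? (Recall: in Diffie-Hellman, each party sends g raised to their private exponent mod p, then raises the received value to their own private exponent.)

278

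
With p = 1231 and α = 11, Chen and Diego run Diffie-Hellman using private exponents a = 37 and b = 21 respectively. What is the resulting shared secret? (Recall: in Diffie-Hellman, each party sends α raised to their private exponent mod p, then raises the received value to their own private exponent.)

234

Diego sends B = α^b mod p = 11^21 mod 1231.
11^1 ≡ 11 (mod 1231)
11^2 = (11^1)^2 ≡ 11^2 = 121 ≡ 121 (mod 1231)
11^4 = (11^2)^2 ≡ 121^2 = 14641 ≡ 1100 (mod 1231)
11^8 = (11^4)^2 ≡ 1100^2 = 1210000 ≡ 1158 (mod 1231)
11^16 = (11^8)^2 ≡ 1158^2 = 1340964 ≡ 405 (mod 1231)
11^21 = 11^16 · 11^4 · 11^1 ≡ 405 · 1100 · 11 ≡ 1120 (mod 1231).
So B = 1120. Chen then computes K = B^a mod p = 1120^37 mod 1231.
1120^1 ≡ 1120 (mod 1231)
1120^2 = (1120^1)^2 ≡ 1120^2 = 1254400 ≡ 11 (mod 1231)
1120^4 = (1120^2)^2 ≡ 11^2 = 121 ≡ 121 (mod 1231)
1120^8 = (1120^4)^2 ≡ 121^2 = 14641 ≡ 1100 (mod 1231)
1120^16 = (1120^8)^2 ≡ 1100^2 = 1210000 ≡ 1158 (mod 1231)
1120^32 = (1120^16)^2 ≡ 1158^2 = 1340964 ≡ 405 (mod 1231)
1120^37 = 1120^32 · 1120^4 · 1120^1 ≡ 405 · 121 · 1120 ≡ 234 (mod 1231).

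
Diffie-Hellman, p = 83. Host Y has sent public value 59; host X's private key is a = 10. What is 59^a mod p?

29

Shared key K = 59^10 mod 83.
59^1 ≡ 59 (mod 83)
59^2 = (59^1)^2 ≡ 59^2 = 3481 ≡ 78 (mod 83)
59^4 = (59^2)^2 ≡ 78^2 = 6084 ≡ 25 (mod 83)
59^8 = (59^4)^2 ≡ 25^2 = 625 ≡ 44 (mod 83)
59^10 = 59^8 · 59^2 ≡ 44 · 78 ≡ 29 (mod 83).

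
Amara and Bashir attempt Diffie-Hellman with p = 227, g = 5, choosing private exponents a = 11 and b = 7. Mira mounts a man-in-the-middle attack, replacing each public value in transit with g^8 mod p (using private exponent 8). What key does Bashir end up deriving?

Bashir receives Mira's public value M = 5^8 mod 227 instead of the honest one.
5^1 ≡ 5 (mod 227)
5^2 = (5^1)^2 ≡ 5^2 = 25 ≡ 25 (mod 227)
5^4 = (5^2)^2 ≡ 25^2 = 625 ≡ 171 (mod 227)
5^8 = (5^4)^2 ≡ 171^2 = 29241 ≡ 185 (mod 227)
So M = 185. Bashir computes K = M^7 mod 227.
185^1 ≡ 185 (mod 227)
185^2 = (185^1)^2 ≡ 185^2 = 34225 ≡ 175 (mod 227)
185^4 = (185^2)^2 ≡ 175^2 = 30625 ≡ 207 (mod 227)
185^7 = 185^4 · 185^2 · 185^1 ≡ 207 · 175 · 185 ≡ 131 (mod 227).

131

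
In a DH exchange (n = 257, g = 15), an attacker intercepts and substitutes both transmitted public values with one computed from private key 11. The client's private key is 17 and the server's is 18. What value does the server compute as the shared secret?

128

The server receives an attacker's public value M = 15^11 mod 257 instead of the honest one.
15^1 ≡ 15 (mod 257)
15^2 = (15^1)^2 ≡ 15^2 = 225 ≡ 225 (mod 257)
15^4 = (15^2)^2 ≡ 225^2 = 50625 ≡ 253 (mod 257)
15^8 = (15^4)^2 ≡ 253^2 = 64009 ≡ 16 (mod 257)
15^11 = 15^8 · 15^2 · 15^1 ≡ 16 · 225 · 15 ≡ 30 (mod 257).
So M = 30. The server computes K = M^18 mod 257.
30^1 ≡ 30 (mod 257)
30^2 = (30^1)^2 ≡ 30^2 = 900 ≡ 129 (mod 257)
30^4 = (30^2)^2 ≡ 129^2 = 16641 ≡ 193 (mod 257)
30^8 = (30^4)^2 ≡ 193^2 = 37249 ≡ 241 (mod 257)
30^16 = (30^8)^2 ≡ 241^2 = 58081 ≡ 256 (mod 257)
30^18 = 30^16 · 30^2 ≡ 256 · 129 ≡ 128 (mod 257).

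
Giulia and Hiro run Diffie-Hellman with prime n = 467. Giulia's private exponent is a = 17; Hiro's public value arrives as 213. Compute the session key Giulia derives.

3

Shared key K = 213^17 mod 467.
213^1 ≡ 213 (mod 467)
213^2 = (213^1)^2 ≡ 213^2 = 45369 ≡ 70 (mod 467)
213^4 = (213^2)^2 ≡ 70^2 = 4900 ≡ 230 (mod 467)
213^8 = (213^4)^2 ≡ 230^2 = 52900 ≡ 129 (mod 467)
213^16 = (213^8)^2 ≡ 129^2 = 16641 ≡ 296 (mod 467)
213^17 = 213^16 · 213^1 ≡ 296 · 213 ≡ 3 (mod 467).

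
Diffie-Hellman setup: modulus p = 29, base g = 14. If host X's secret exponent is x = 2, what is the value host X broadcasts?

Public value = 14^2 mod 29.
14^1 ≡ 14 (mod 29)
14^2 = (14^1)^2 ≡ 14^2 = 196 ≡ 22 (mod 29)

22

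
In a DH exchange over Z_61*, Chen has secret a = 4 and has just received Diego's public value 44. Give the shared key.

12

Shared key K = 44^4 mod 61.
44^1 ≡ 44 (mod 61)
44^2 = (44^1)^2 ≡ 44^2 = 1936 ≡ 45 (mod 61)
44^4 = (44^2)^2 ≡ 45^2 = 2025 ≡ 12 (mod 61)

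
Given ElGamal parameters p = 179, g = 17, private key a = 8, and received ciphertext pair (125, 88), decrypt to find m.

Shared mask s = c₁^a mod p = 125^8 mod 179.
125^1 ≡ 125 (mod 179)
125^2 = (125^1)^2 ≡ 125^2 = 15625 ≡ 52 (mod 179)
125^4 = (125^2)^2 ≡ 52^2 = 2704 ≡ 19 (mod 179)
125^8 = (125^4)^2 ≡ 19^2 = 361 ≡ 3 (mod 179)
So s = 3; s⁻¹ ≡ 60 (mod 179).
m = c₂ · s⁻¹ mod 179 = 88 · 60 mod 179 = 89.

89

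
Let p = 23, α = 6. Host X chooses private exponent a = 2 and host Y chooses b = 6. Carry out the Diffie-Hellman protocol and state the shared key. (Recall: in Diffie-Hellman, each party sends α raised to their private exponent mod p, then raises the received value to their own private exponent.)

Host X sends A = α^a mod p = 6^2 mod 23.
6^1 ≡ 6 (mod 23)
6^2 = (6^1)^2 ≡ 6^2 = 36 ≡ 13 (mod 23)
So A = 13. Host Y then computes K = A^b mod p = 13^6 mod 23.
13^1 ≡ 13 (mod 23)
13^2 = (13^1)^2 ≡ 13^2 = 169 ≡ 8 (mod 23)
13^4 = (13^2)^2 ≡ 8^2 = 64 ≡ 18 (mod 23)
13^6 = 13^4 · 13^2 ≡ 18 · 8 ≡ 6 (mod 23).

6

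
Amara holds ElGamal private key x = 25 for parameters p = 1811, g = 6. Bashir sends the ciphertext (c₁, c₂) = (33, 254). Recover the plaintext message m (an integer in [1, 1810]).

Shared mask s = c₁^x mod p = 33^25 mod 1811.
33^1 ≡ 33 (mod 1811)
33^2 = (33^1)^2 ≡ 33^2 = 1089 ≡ 1089 (mod 1811)
33^4 = (33^2)^2 ≡ 1089^2 = 1185921 ≡ 1527 (mod 1811)
33^8 = (33^4)^2 ≡ 1527^2 = 2331729 ≡ 972 (mod 1811)
33^16 = (33^8)^2 ≡ 972^2 = 944784 ≡ 1253 (mod 1811)
33^25 = 33^16 · 33^8 · 33^1 ≡ 1253 · 972 · 33 ≡ 1516 (mod 1811).
So s = 1516; s⁻¹ ≡ 221 (mod 1811).
m = c₂ · s⁻¹ mod 1811 = 254 · 221 mod 1811 = 1804.

1804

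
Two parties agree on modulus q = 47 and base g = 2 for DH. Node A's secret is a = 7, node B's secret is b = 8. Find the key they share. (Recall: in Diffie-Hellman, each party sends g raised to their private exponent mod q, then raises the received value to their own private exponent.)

37

Node A sends A = g^a mod q = 2^7 mod 47.
2^1 ≡ 2 (mod 47)
2^2 = (2^1)^2 ≡ 2^2 = 4 ≡ 4 (mod 47)
2^4 = (2^2)^2 ≡ 4^2 = 16 ≡ 16 (mod 47)
2^7 = 2^4 · 2^2 · 2^1 ≡ 16 · 4 · 2 ≡ 34 (mod 47).
So A = 34. Node B then computes K = A^b mod q = 34^8 mod 47.
34^1 ≡ 34 (mod 47)
34^2 = (34^1)^2 ≡ 34^2 = 1156 ≡ 28 (mod 47)
34^4 = (34^2)^2 ≡ 28^2 = 784 ≡ 32 (mod 47)
34^8 = (34^4)^2 ≡ 32^2 = 1024 ≡ 37 (mod 47)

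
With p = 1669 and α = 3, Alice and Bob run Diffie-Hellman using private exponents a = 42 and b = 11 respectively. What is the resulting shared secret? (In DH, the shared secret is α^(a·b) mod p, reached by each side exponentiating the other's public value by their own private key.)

Alice sends A = α^a mod p = 3^42 mod 1669.
3^1 ≡ 3 (mod 1669)
3^2 = (3^1)^2 ≡ 3^2 = 9 ≡ 9 (mod 1669)
3^4 = (3^2)^2 ≡ 9^2 = 81 ≡ 81 (mod 1669)
3^8 = (3^4)^2 ≡ 81^2 = 6561 ≡ 1554 (mod 1669)
3^16 = (3^8)^2 ≡ 1554^2 = 2414916 ≡ 1542 (mod 1669)
3^32 = (3^16)^2 ≡ 1542^2 = 2377764 ≡ 1108 (mod 1669)
3^42 = 3^32 · 3^8 · 3^2 ≡ 1108 · 1554 · 9 ≡ 1492 (mod 1669).
So A = 1492. Bob then computes K = A^b mod p = 1492^11 mod 1669.
1492^1 ≡ 1492 (mod 1669)
1492^2 = (1492^1)^2 ≡ 1492^2 = 2226064 ≡ 1287 (mod 1669)
1492^4 = (1492^2)^2 ≡ 1287^2 = 1656369 ≡ 721 (mod 1669)
1492^8 = (1492^4)^2 ≡ 721^2 = 519841 ≡ 782 (mod 1669)
1492^11 = 1492^8 · 1492^2 · 1492^1 ≡ 782 · 1287 · 1492 ≡ 228 (mod 1669).

228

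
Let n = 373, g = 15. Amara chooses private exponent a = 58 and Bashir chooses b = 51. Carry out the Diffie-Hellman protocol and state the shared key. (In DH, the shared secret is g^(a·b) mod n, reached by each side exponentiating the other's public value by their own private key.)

264

Bashir sends B = g^b mod n = 15^51 mod 373.
15^1 ≡ 15 (mod 373)
15^2 = (15^1)^2 ≡ 15^2 = 225 ≡ 225 (mod 373)
15^4 = (15^2)^2 ≡ 225^2 = 50625 ≡ 270 (mod 373)
15^8 = (15^4)^2 ≡ 270^2 = 72900 ≡ 165 (mod 373)
15^16 = (15^8)^2 ≡ 165^2 = 27225 ≡ 369 (mod 373)
15^32 = (15^16)^2 ≡ 369^2 = 136161 ≡ 16 (mod 373)
15^51 = 15^32 · 15^16 · 15^2 · 15^1 ≡ 16 · 369 · 225 · 15 ≡ 340 (mod 373).
So B = 340. Amara then computes K = B^a mod n = 340^58 mod 373.
340^1 ≡ 340 (mod 373)
340^2 = (340^1)^2 ≡ 340^2 = 115600 ≡ 343 (mod 373)
340^4 = (340^2)^2 ≡ 343^2 = 117649 ≡ 154 (mod 373)
340^8 = (340^4)^2 ≡ 154^2 = 23716 ≡ 217 (mod 373)
340^16 = (340^8)^2 ≡ 217^2 = 47089 ≡ 91 (mod 373)
340^32 = (340^16)^2 ≡ 91^2 = 8281 ≡ 75 (mod 373)
340^58 = 340^32 · 340^16 · 340^8 · 340^2 ≡ 75 · 91 · 217 · 343 ≡ 264 (mod 373).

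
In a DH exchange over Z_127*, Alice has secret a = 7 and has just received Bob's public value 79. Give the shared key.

Shared key K = 79^7 mod 127.
79^1 ≡ 79 (mod 127)
79^2 = (79^1)^2 ≡ 79^2 = 6241 ≡ 18 (mod 127)
79^4 = (79^2)^2 ≡ 18^2 = 324 ≡ 70 (mod 127)
79^7 = 79^4 · 79^2 · 79^1 ≡ 70 · 18 · 79 ≡ 99 (mod 127).

99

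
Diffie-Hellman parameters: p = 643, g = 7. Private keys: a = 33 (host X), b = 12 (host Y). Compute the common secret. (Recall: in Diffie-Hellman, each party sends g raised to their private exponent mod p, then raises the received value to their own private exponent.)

Host X sends A = g^a mod p = 7^33 mod 643.
7^1 ≡ 7 (mod 643)
7^2 = (7^1)^2 ≡ 7^2 = 49 ≡ 49 (mod 643)
7^4 = (7^2)^2 ≡ 49^2 = 2401 ≡ 472 (mod 643)
7^8 = (7^4)^2 ≡ 472^2 = 222784 ≡ 306 (mod 643)
7^16 = (7^8)^2 ≡ 306^2 = 93636 ≡ 401 (mod 643)
7^32 = (7^16)^2 ≡ 401^2 = 160801 ≡ 51 (mod 643)
7^33 = 7^32 · 7^1 ≡ 51 · 7 ≡ 357 (mod 643).
So A = 357. Host Y then computes K = A^b mod p = 357^12 mod 643.
357^1 ≡ 357 (mod 643)
357^2 = (357^1)^2 ≡ 357^2 = 127449 ≡ 135 (mod 643)
357^4 = (357^2)^2 ≡ 135^2 = 18225 ≡ 221 (mod 643)
357^8 = (357^4)^2 ≡ 221^2 = 48841 ≡ 616 (mod 643)
357^12 = 357^8 · 357^4 ≡ 616 · 221 ≡ 463 (mod 643).

463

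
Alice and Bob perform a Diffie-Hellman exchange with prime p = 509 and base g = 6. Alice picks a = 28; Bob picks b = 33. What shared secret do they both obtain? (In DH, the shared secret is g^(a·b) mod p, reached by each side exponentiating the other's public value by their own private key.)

320

Bob sends B = g^b mod p = 6^33 mod 509.
6^1 ≡ 6 (mod 509)
6^2 = (6^1)^2 ≡ 6^2 = 36 ≡ 36 (mod 509)
6^4 = (6^2)^2 ≡ 36^2 = 1296 ≡ 278 (mod 509)
6^8 = (6^4)^2 ≡ 278^2 = 77284 ≡ 425 (mod 509)
6^16 = (6^8)^2 ≡ 425^2 = 180625 ≡ 439 (mod 509)
6^32 = (6^16)^2 ≡ 439^2 = 192721 ≡ 319 (mod 509)
6^33 = 6^32 · 6^1 ≡ 319 · 6 ≡ 387 (mod 509).
So B = 387. Alice then computes K = B^a mod p = 387^28 mod 509.
387^1 ≡ 387 (mod 509)
387^2 = (387^1)^2 ≡ 387^2 = 149769 ≡ 123 (mod 509)
387^4 = (387^2)^2 ≡ 123^2 = 15129 ≡ 368 (mod 509)
387^8 = (387^4)^2 ≡ 368^2 = 135424 ≡ 30 (mod 509)
387^16 = (387^8)^2 ≡ 30^2 = 900 ≡ 391 (mod 509)
387^28 = 387^16 · 387^8 · 387^4 ≡ 391 · 30 · 368 ≡ 320 (mod 509).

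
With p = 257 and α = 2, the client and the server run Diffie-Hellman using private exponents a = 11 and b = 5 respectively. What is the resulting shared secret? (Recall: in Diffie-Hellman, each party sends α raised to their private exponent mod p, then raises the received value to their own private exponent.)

128

The client sends A = α^a mod p = 2^11 mod 257.
2^1 ≡ 2 (mod 257)
2^2 = (2^1)^2 ≡ 2^2 = 4 ≡ 4 (mod 257)
2^4 = (2^2)^2 ≡ 4^2 = 16 ≡ 16 (mod 257)
2^8 = (2^4)^2 ≡ 16^2 = 256 ≡ 256 (mod 257)
2^11 = 2^8 · 2^2 · 2^1 ≡ 256 · 4 · 2 ≡ 249 (mod 257).
So A = 249. The server then computes K = A^b mod p = 249^5 mod 257.
249^1 ≡ 249 (mod 257)
249^2 = (249^1)^2 ≡ 249^2 = 62001 ≡ 64 (mod 257)
249^4 = (249^2)^2 ≡ 64^2 = 4096 ≡ 241 (mod 257)
249^5 = 249^4 · 249^1 ≡ 241 · 249 ≡ 128 (mod 257).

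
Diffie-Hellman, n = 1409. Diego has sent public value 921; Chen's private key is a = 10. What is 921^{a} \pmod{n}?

31

Shared key K = 921^10 mod 1409.
921^1 ≡ 921 (mod 1409)
921^2 = (921^1)^2 ≡ 921^2 = 848241 ≡ 23 (mod 1409)
921^4 = (921^2)^2 ≡ 23^2 = 529 ≡ 529 (mod 1409)
921^8 = (921^4)^2 ≡ 529^2 = 279841 ≡ 859 (mod 1409)
921^10 = 921^8 · 921^2 ≡ 859 · 23 ≡ 31 (mod 1409).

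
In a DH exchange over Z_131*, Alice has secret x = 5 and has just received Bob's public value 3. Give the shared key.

112

Shared key K = 3^5 mod 131.
3^1 ≡ 3 (mod 131)
3^2 = (3^1)^2 ≡ 3^2 = 9 ≡ 9 (mod 131)
3^4 = (3^2)^2 ≡ 9^2 = 81 ≡ 81 (mod 131)
3^5 = 3^4 · 3^1 ≡ 81 · 3 ≡ 112 (mod 131).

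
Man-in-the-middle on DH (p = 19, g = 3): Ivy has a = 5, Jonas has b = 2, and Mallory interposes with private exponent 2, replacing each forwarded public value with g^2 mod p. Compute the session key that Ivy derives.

Ivy receives Mallory's public value M = 3^2 mod 19 instead of the honest one.
3^1 ≡ 3 (mod 19)
3^2 = (3^1)^2 ≡ 3^2 = 9 ≡ 9 (mod 19)
So M = 9. Ivy computes K = M^5 mod 19.
9^1 ≡ 9 (mod 19)
9^2 = (9^1)^2 ≡ 9^2 = 81 ≡ 5 (mod 19)
9^4 = (9^2)^2 ≡ 5^2 = 25 ≡ 6 (mod 19)
9^5 = 9^4 · 9^1 ≡ 6 · 9 ≡ 16 (mod 19).

16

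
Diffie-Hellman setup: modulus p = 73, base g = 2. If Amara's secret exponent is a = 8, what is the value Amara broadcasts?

37

Public value = 2^{8} \pmod{73}.
2^1 ≡ 2 (mod 73)
2^2 = (2^1)^2 ≡ 2^2 = 4 ≡ 4 (mod 73)
2^4 = (2^2)^2 ≡ 4^2 = 16 ≡ 16 (mod 73)
2^8 = (2^4)^2 ≡ 16^2 = 256 ≡ 37 (mod 73)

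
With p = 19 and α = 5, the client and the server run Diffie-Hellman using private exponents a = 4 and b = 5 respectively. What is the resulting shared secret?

6

The client sends A = α^a mod p = 5^4 mod 19.
5^1 ≡ 5 (mod 19)
5^2 = (5^1)^2 ≡ 5^2 = 25 ≡ 6 (mod 19)
5^4 = (5^2)^2 ≡ 6^2 = 36 ≡ 17 (mod 19)
So A = 17. The server then computes K = A^b mod p = 17^5 mod 19.
17^1 ≡ 17 (mod 19)
17^2 = (17^1)^2 ≡ 17^2 = 289 ≡ 4 (mod 19)
17^4 = (17^2)^2 ≡ 4^2 = 16 ≡ 16 (mod 19)
17^5 = 17^4 · 17^1 ≡ 16 · 17 ≡ 6 (mod 19).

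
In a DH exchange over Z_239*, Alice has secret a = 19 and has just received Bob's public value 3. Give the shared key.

165

Shared key K = 3^19 mod 239.
3^1 ≡ 3 (mod 239)
3^2 = (3^1)^2 ≡ 3^2 = 9 ≡ 9 (mod 239)
3^4 = (3^2)^2 ≡ 9^2 = 81 ≡ 81 (mod 239)
3^8 = (3^4)^2 ≡ 81^2 = 6561 ≡ 108 (mod 239)
3^16 = (3^8)^2 ≡ 108^2 = 11664 ≡ 192 (mod 239)
3^19 = 3^16 · 3^2 · 3^1 ≡ 192 · 9 · 3 ≡ 165 (mod 239).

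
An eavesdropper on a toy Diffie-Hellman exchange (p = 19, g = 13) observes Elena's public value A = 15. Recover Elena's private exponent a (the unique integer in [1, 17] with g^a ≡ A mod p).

13

Try successive powers of 13 modulo 19:
13^1 ≡ 13
13^2 ≡ 17
13^3 ≡ 12
13^4 ≡ 4
13^5 ≡ 14
13^6 ≡ 11
13^7 ≡ 10
13^8 ≡ 16
13^9 ≡ 18
13^10 ≡ 6
13^11 ≡ 2
13^12 ≡ 7
13^13 ≡ 15
Found: a = 13.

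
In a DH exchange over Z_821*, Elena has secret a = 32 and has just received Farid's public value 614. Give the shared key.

727

Shared key K = 614^32 mod 821.
614^1 ≡ 614 (mod 821)
614^2 = (614^1)^2 ≡ 614^2 = 376996 ≡ 157 (mod 821)
614^4 = (614^2)^2 ≡ 157^2 = 24649 ≡ 19 (mod 821)
614^8 = (614^4)^2 ≡ 19^2 = 361 ≡ 361 (mod 821)
614^16 = (614^8)^2 ≡ 361^2 = 130321 ≡ 603 (mod 821)
614^32 = (614^16)^2 ≡ 603^2 = 363609 ≡ 727 (mod 821)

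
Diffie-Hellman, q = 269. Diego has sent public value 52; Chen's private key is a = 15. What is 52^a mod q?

Shared key K = 52^15 mod 269.
52^1 ≡ 52 (mod 269)
52^2 = (52^1)^2 ≡ 52^2 = 2704 ≡ 14 (mod 269)
52^4 = (52^2)^2 ≡ 14^2 = 196 ≡ 196 (mod 269)
52^8 = (52^4)^2 ≡ 196^2 = 38416 ≡ 218 (mod 269)
52^15 = 52^8 · 52^4 · 52^2 · 52^1 ≡ 218 · 196 · 14 · 52 ≡ 169 (mod 269).

169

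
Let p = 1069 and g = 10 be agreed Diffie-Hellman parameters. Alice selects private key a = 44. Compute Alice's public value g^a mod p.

76

Public value = 10^44 mod 1069.
10^1 ≡ 10 (mod 1069)
10^2 = (10^1)^2 ≡ 10^2 = 100 ≡ 100 (mod 1069)
10^4 = (10^2)^2 ≡ 100^2 = 10000 ≡ 379 (mod 1069)
10^8 = (10^4)^2 ≡ 379^2 = 143641 ≡ 395 (mod 1069)
10^16 = (10^8)^2 ≡ 395^2 = 156025 ≡ 1020 (mod 1069)
10^32 = (10^16)^2 ≡ 1020^2 = 1040400 ≡ 263 (mod 1069)
10^44 = 10^32 · 10^8 · 10^4 ≡ 263 · 395 · 379 ≡ 76 (mod 1069).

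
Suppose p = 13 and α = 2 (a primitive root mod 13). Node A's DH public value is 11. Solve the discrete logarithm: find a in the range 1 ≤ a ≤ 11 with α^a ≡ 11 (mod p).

7

Try successive powers of 2 modulo 13:
2^1 ≡ 2
2^2 ≡ 4
2^3 ≡ 8
2^4 ≡ 3
2^5 ≡ 6
2^6 ≡ 12
2^7 ≡ 11
Found: a = 7.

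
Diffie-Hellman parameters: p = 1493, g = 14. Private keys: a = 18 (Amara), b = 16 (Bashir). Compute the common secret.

1021

Bashir sends B = g^b mod p = 14^16 mod 1493.
14^1 ≡ 14 (mod 1493)
14^2 = (14^1)^2 ≡ 14^2 = 196 ≡ 196 (mod 1493)
14^4 = (14^2)^2 ≡ 196^2 = 38416 ≡ 1091 (mod 1493)
14^8 = (14^4)^2 ≡ 1091^2 = 1190281 ≡ 360 (mod 1493)
14^16 = (14^8)^2 ≡ 360^2 = 129600 ≡ 1202 (mod 1493)
So B = 1202. Amara then computes K = B^a mod p = 1202^18 mod 1493.
1202^1 ≡ 1202 (mod 1493)
1202^2 = (1202^1)^2 ≡ 1202^2 = 1444804 ≡ 1073 (mod 1493)
1202^4 = (1202^2)^2 ≡ 1073^2 = 1151329 ≡ 226 (mod 1493)
1202^8 = (1202^4)^2 ≡ 226^2 = 51076 ≡ 314 (mod 1493)
1202^16 = (1202^8)^2 ≡ 314^2 = 98596 ≡ 58 (mod 1493)
1202^18 = 1202^16 · 1202^2 ≡ 58 · 1073 ≡ 1021 (mod 1493).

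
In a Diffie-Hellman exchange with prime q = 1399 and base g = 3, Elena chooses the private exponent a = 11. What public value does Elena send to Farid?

873

Public value = 3^11 mod 1399.
3^1 ≡ 3 (mod 1399)
3^2 = (3^1)^2 ≡ 3^2 = 9 ≡ 9 (mod 1399)
3^4 = (3^2)^2 ≡ 9^2 = 81 ≡ 81 (mod 1399)
3^8 = (3^4)^2 ≡ 81^2 = 6561 ≡ 965 (mod 1399)
3^11 = 3^8 · 3^2 · 3^1 ≡ 965 · 9 · 3 ≡ 873 (mod 1399).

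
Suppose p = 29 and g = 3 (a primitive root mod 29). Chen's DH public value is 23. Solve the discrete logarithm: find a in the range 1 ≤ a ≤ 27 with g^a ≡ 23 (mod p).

Try successive powers of 3 modulo 29:
3^1 ≡ 3
3^2 ≡ 9
3^3 ≡ 27
3^4 ≡ 23
Found: a = 4.

4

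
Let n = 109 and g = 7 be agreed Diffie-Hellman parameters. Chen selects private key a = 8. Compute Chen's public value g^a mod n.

9

Public value = 7^8 mod 109.
7^1 ≡ 7 (mod 109)
7^2 = (7^1)^2 ≡ 7^2 = 49 ≡ 49 (mod 109)
7^4 = (7^2)^2 ≡ 49^2 = 2401 ≡ 3 (mod 109)
7^8 = (7^4)^2 ≡ 3^2 = 9 ≡ 9 (mod 109)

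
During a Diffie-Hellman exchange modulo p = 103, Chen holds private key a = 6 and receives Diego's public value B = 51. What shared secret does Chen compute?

Shared key K = 51^6 mod 103.
51^1 ≡ 51 (mod 103)
51^2 = (51^1)^2 ≡ 51^2 = 2601 ≡ 26 (mod 103)
51^4 = (51^2)^2 ≡ 26^2 = 676 ≡ 58 (mod 103)
51^6 = 51^4 · 51^2 ≡ 58 · 26 ≡ 66 (mod 103).

66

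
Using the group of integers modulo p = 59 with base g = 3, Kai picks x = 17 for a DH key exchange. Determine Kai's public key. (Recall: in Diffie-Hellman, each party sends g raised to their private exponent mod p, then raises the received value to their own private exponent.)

19

Public value = 3^{17} \pmod{59}.
3^1 ≡ 3 (mod 59)
3^2 = (3^1)^2 ≡ 3^2 = 9 ≡ 9 (mod 59)
3^4 = (3^2)^2 ≡ 9^2 = 81 ≡ 22 (mod 59)
3^8 = (3^4)^2 ≡ 22^2 = 484 ≡ 12 (mod 59)
3^16 = (3^8)^2 ≡ 12^2 = 144 ≡ 26 (mod 59)
3^17 = 3^16 · 3^1 ≡ 26 · 3 ≡ 19 (mod 59).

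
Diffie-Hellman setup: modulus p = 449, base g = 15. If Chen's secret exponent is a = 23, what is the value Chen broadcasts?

Public value = 15^23 (mod 449).
15^1 ≡ 15 (mod 449)
15^2 = (15^1)^2 ≡ 15^2 = 225 ≡ 225 (mod 449)
15^4 = (15^2)^2 ≡ 225^2 = 50625 ≡ 337 (mod 449)
15^8 = (15^4)^2 ≡ 337^2 = 113569 ≡ 421 (mod 449)
15^16 = (15^8)^2 ≡ 421^2 = 177241 ≡ 335 (mod 449)
15^23 = 15^16 · 15^4 · 15^2 · 15^1 ≡ 335 · 337 · 225 · 15 ≡ 123 (mod 449).

123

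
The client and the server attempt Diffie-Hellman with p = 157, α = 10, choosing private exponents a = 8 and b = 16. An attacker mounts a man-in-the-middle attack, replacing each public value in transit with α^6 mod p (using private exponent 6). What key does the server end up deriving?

The server receives an attacker's public value M = 10^6 mod 157 instead of the honest one.
10^1 ≡ 10 (mod 157)
10^2 = (10^1)^2 ≡ 10^2 = 100 ≡ 100 (mod 157)
10^4 = (10^2)^2 ≡ 100^2 = 10000 ≡ 109 (mod 157)
10^6 = 10^4 · 10^2 ≡ 109 · 100 ≡ 67 (mod 157).
So M = 67. The server computes K = M^16 mod 157.
67^1 ≡ 67 (mod 157)
67^2 = (67^1)^2 ≡ 67^2 = 4489 ≡ 93 (mod 157)
67^4 = (67^2)^2 ≡ 93^2 = 8649 ≡ 14 (mod 157)
67^8 = (67^4)^2 ≡ 14^2 = 196 ≡ 39 (mod 157)
67^16 = (67^8)^2 ≡ 39^2 = 1521 ≡ 108 (mod 157)

108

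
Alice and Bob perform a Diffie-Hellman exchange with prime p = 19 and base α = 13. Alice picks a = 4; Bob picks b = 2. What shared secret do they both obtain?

16

Alice sends A = α^a mod p = 13^4 mod 19.
13^1 ≡ 13 (mod 19)
13^2 = (13^1)^2 ≡ 13^2 = 169 ≡ 17 (mod 19)
13^4 = (13^2)^2 ≡ 17^2 = 289 ≡ 4 (mod 19)
So A = 4. Bob then computes K = A^b mod p = 4^2 mod 19.
4^1 ≡ 4 (mod 19)
4^2 = (4^1)^2 ≡ 4^2 = 16 ≡ 16 (mod 19)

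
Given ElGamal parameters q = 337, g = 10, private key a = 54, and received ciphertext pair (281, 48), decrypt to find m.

226

Shared mask s = c₁^a mod q = 281^54 mod 337.
281^1 ≡ 281 (mod 337)
281^2 = (281^1)^2 ≡ 281^2 = 78961 ≡ 103 (mod 337)
281^4 = (281^2)^2 ≡ 103^2 = 10609 ≡ 162 (mod 337)
281^8 = (281^4)^2 ≡ 162^2 = 26244 ≡ 295 (mod 337)
281^16 = (281^8)^2 ≡ 295^2 = 87025 ≡ 79 (mod 337)
281^32 = (281^16)^2 ≡ 79^2 = 6241 ≡ 175 (mod 337)
281^54 = 281^32 · 281^16 · 281^4 · 281^2 ≡ 175 · 79 · 162 · 103 ≡ 36 (mod 337).
So s = 36; s⁻¹ ≡ 103 (mod 337).
m = c₂ · s⁻¹ mod 337 = 48 · 103 mod 337 = 226.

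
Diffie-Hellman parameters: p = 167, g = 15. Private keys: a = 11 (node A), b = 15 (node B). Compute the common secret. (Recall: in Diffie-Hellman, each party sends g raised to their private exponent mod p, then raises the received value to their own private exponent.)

Node B sends B = g^b mod p = 15^15 mod 167.
15^1 ≡ 15 (mod 167)
15^2 = (15^1)^2 ≡ 15^2 = 225 ≡ 58 (mod 167)
15^4 = (15^2)^2 ≡ 58^2 = 3364 ≡ 24 (mod 167)
15^8 = (15^4)^2 ≡ 24^2 = 576 ≡ 75 (mod 167)
15^15 = 15^8 · 15^4 · 15^2 · 15^1 ≡ 75 · 24 · 58 · 15 ≡ 41 (mod 167).
So B = 41. Node A then computes K = B^a mod p = 41^11 mod 167.
41^1 ≡ 41 (mod 167)
41^2 = (41^1)^2 ≡ 41^2 = 1681 ≡ 11 (mod 167)
41^4 = (41^2)^2 ≡ 11^2 = 121 ≡ 121 (mod 167)
41^8 = (41^4)^2 ≡ 121^2 = 14641 ≡ 112 (mod 167)
41^11 = 41^8 · 41^2 · 41^1 ≡ 112 · 11 · 41 ≡ 78 (mod 167).

78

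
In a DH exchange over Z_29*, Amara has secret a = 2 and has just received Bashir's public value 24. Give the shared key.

Shared key K = 24^2 mod 29.
24^1 ≡ 24 (mod 29)
24^2 = (24^1)^2 ≡ 24^2 = 576 ≡ 25 (mod 29)

25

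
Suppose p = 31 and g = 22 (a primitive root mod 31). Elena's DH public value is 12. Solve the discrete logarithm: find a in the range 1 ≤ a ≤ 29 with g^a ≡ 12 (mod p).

Try successive powers of 22 modulo 31:
22^1 ≡ 22
22^2 ≡ 19
22^3 ≡ 15
22^4 ≡ 20
22^5 ≡ 6
22^6 ≡ 8
22^7 ≡ 21
22^8 ≡ 28
22^9 ≡ 27
22^10 ≡ 5
22^11 ≡ 17
22^12 ≡ 2
22^13 ≡ 13
22^14 ≡ 7
22^15 ≡ 30
22^16 ≡ 9
22^17 ≡ 12
Found: a = 17.

17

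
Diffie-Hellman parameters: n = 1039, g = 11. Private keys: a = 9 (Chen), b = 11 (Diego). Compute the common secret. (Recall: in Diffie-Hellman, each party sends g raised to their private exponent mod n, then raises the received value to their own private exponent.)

Diego sends B = g^b mod n = 11^11 mod 1039.
11^1 ≡ 11 (mod 1039)
11^2 = (11^1)^2 ≡ 11^2 = 121 ≡ 121 (mod 1039)
11^4 = (11^2)^2 ≡ 121^2 = 14641 ≡ 95 (mod 1039)
11^8 = (11^4)^2 ≡ 95^2 = 9025 ≡ 713 (mod 1039)
11^11 = 11^8 · 11^2 · 11^1 ≡ 713 · 121 · 11 ≡ 396 (mod 1039).
So B = 396. Chen then computes K = B^a mod n = 396^9 mod 1039.
396^1 ≡ 396 (mod 1039)
396^2 = (396^1)^2 ≡ 396^2 = 156816 ≡ 966 (mod 1039)
396^4 = (396^2)^2 ≡ 966^2 = 933156 ≡ 134 (mod 1039)
396^8 = (396^4)^2 ≡ 134^2 = 17956 ≡ 293 (mod 1039)
396^9 = 396^8 · 396^1 ≡ 293 · 396 ≡ 699 (mod 1039).

699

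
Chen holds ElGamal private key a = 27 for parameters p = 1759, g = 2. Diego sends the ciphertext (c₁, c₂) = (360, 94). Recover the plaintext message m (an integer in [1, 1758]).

915

Shared mask s = c₁^a mod p = 360^27 mod 1759.
360^1 ≡ 360 (mod 1759)
360^2 = (360^1)^2 ≡ 360^2 = 129600 ≡ 1193 (mod 1759)
360^4 = (360^2)^2 ≡ 1193^2 = 1423249 ≡ 218 (mod 1759)
360^8 = (360^4)^2 ≡ 218^2 = 47524 ≡ 31 (mod 1759)
360^16 = (360^8)^2 ≡ 31^2 = 961 ≡ 961 (mod 1759)
360^27 = 360^16 · 360^8 · 360^2 · 360^1 ≡ 961 · 31 · 1193 · 360 ≡ 1613 (mod 1759).
So s = 1613; s⁻¹ ≡ 253 (mod 1759).
m = c₂ · s⁻¹ mod 1759 = 94 · 253 mod 1759 = 915.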